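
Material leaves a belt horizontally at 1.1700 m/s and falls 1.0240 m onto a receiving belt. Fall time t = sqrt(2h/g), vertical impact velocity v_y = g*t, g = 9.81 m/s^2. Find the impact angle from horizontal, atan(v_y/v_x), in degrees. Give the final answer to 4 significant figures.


t = sqrt(2*1.0240/9.81) = 0.45691 s
v_y = 9.81 * 0.45691 = 4.48229 m/s
angle = atan(4.48229 / 1.1700) = 75.37 deg


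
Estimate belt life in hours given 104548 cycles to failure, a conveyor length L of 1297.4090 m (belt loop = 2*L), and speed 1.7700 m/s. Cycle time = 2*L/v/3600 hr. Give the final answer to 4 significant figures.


cycle_time = 2 * 1297.4090 / 1.7700 / 3600 = 0.407222 hr
life = 104548 * 0.407222 = 42570 hours


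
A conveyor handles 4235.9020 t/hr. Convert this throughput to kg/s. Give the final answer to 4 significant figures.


m_dot = 4235.9020 * 1000 / 3600
m_dot = 1177 kg/s


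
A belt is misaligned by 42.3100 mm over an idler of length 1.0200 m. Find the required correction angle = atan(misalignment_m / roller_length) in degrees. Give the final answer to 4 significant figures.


misalign_m = 42.3100 / 1000 = 0.042310 m
angle = atan(0.042310 / 1.0200)
angle = 2.375 deg


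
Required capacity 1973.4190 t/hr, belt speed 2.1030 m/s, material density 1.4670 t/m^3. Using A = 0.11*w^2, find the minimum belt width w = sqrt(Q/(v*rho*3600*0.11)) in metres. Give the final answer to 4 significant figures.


A_req = 1973.4190 / (2.1030 * 1.4670 * 3600) = 0.177684 m^2
w = sqrt(0.177684 / 0.11)
w = 1.271 m


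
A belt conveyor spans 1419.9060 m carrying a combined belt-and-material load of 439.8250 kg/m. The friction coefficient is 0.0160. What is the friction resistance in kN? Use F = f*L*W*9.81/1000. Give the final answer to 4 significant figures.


F = 0.0160 * 1419.9060 * 439.8250 * 9.81 / 1000
F = 98.02 kN


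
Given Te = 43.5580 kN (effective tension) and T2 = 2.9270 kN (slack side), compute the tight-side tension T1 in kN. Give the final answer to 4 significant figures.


T1 = Te + T2 = 43.5580 + 2.9270
T1 = 46.48 kN


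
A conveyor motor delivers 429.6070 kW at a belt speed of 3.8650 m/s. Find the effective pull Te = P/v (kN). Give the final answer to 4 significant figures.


Te = P / v = 429.6070 / 3.8650
Te = 111.2 kN


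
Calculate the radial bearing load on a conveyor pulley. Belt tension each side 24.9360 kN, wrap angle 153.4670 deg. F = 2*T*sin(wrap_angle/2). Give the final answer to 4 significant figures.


F = 2 * 24.9360 * sin(153.4670/2 deg)
F = 48.54 kN


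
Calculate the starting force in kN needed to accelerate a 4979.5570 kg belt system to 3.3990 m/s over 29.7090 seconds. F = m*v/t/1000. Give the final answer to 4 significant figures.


F = 4979.5570 * 3.3990 / 29.7090 / 1000
F = 0.5697 kN


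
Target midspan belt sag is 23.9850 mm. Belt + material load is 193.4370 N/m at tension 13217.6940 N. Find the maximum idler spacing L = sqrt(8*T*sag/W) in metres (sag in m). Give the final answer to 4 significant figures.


sag = 23.9850/1000 = 0.023985 m
L = sqrt(8 * 13217.6940 * 0.023985 / 193.4370)
L = 3.621 m


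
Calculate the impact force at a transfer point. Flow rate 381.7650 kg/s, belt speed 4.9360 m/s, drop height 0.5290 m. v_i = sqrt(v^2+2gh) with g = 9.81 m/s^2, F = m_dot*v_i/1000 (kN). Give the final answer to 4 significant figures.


v_i = sqrt(4.9360^2 + 2*9.81*0.5290) = 5.89433 m/s
F = 381.7650 * 5.89433 / 1000
F = 2.250 kN


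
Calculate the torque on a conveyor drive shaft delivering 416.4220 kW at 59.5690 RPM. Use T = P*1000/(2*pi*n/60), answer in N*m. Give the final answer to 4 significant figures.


omega = 2*pi*59.5690/60 = 6.23805 rad/s
T = 416.4220*1000 / 6.23805
T = 66760 N*m


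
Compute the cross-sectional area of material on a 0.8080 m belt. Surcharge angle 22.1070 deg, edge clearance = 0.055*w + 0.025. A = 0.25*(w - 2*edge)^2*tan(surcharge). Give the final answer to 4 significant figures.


edge = 0.055*0.8080 + 0.025 = 0.06944 m
ew = 0.8080 - 2*0.06944 = 0.66912 m
A = 0.25 * 0.66912^2 * tan(22.1070 deg)
A = 0.04547 m^2


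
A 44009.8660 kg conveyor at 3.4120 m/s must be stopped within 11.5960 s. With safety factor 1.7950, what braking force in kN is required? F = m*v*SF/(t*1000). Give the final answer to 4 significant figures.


F = 44009.8660 * 3.4120 / 11.5960 * 1.7950 / 1000
F = 23.24 kN


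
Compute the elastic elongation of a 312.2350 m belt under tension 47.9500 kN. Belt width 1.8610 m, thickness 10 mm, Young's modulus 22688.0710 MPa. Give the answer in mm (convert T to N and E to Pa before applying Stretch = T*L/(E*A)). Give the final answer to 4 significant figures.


A = 1.8610 * 0.01 = 0.01861 m^2
Stretch = 47.9500*1000 * 312.2350 / (22688.0710e6 * 0.01861) * 1000
Stretch = 35.46 mm


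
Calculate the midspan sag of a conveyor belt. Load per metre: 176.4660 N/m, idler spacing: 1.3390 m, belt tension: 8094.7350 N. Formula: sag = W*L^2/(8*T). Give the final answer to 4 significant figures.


sag = 176.4660 * 1.3390^2 / (8 * 8094.7350)
sag = 0.004886 m


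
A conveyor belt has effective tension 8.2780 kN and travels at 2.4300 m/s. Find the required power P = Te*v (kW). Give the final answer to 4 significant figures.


P = Te * v = 8.2780 * 2.4300
P = 20.12 kW


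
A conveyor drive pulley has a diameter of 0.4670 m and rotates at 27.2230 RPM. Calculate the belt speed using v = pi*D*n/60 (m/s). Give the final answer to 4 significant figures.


v = pi * 0.4670 * 27.2230 / 60
v = 0.6657 m/s


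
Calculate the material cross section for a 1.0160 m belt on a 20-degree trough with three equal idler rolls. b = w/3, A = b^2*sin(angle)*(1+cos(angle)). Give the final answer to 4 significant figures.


b = 1.0160/3 = 0.338667 m
A = 0.338667^2 * sin(20 deg) * (1 + cos(20 deg))
A = 0.07609 m^2


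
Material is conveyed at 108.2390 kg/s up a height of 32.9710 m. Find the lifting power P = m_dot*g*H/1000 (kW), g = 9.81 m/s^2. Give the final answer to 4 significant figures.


P = 108.2390 * 9.81 * 32.9710 / 1000
P = 35.01 kW


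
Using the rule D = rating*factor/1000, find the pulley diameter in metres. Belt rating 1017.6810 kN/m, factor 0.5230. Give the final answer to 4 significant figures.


D = 1017.6810 * 0.5230 / 1000
D = 0.5322 m


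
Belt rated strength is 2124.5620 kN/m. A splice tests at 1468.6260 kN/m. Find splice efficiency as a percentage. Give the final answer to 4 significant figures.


Eff = 1468.6260 / 2124.5620 * 100
Eff = 69.13 %


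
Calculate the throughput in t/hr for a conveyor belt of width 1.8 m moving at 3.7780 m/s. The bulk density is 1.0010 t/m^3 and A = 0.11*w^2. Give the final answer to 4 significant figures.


A = 0.11 * 1.8^2 = 0.3564 m^2
C = 0.3564 * 3.7780 * 1.0010 * 3600
C = 4852 t/hr


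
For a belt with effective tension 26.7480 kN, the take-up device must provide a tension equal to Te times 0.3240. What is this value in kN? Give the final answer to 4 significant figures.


T_tu = 26.7480 * 0.3240
T_tu = 8.666 kN


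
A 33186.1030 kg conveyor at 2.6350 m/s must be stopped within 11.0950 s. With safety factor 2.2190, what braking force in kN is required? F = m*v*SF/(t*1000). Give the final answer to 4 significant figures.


F = 33186.1030 * 2.6350 / 11.0950 * 2.2190 / 1000
F = 17.49 kN


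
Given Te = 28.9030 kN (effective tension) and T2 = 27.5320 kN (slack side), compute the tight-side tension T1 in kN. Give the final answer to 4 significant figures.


T1 = Te + T2 = 28.9030 + 27.5320
T1 = 56.44 kN


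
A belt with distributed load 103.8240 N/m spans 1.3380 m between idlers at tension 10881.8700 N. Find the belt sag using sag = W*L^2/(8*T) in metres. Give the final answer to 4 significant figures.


sag = 103.8240 * 1.3380^2 / (8 * 10881.8700)
sag = 0.002135 m


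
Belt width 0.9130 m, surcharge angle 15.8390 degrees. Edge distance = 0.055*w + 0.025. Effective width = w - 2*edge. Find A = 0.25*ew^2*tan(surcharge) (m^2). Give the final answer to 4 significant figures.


edge = 0.055*0.9130 + 0.025 = 0.075215 m
ew = 0.9130 - 2*0.075215 = 0.76257 m
A = 0.25 * 0.76257^2 * tan(15.8390 deg)
A = 0.04124 m^2


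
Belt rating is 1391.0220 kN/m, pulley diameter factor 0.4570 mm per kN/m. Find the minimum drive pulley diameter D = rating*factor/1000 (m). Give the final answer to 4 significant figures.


D = 1391.0220 * 0.4570 / 1000
D = 0.6357 m


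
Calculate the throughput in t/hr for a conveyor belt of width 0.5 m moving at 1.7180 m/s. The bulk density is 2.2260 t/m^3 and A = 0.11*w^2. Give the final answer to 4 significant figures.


A = 0.11 * 0.5^2 = 0.0275 m^2
C = 0.0275 * 1.7180 * 2.2260 * 3600
C = 378.6 t/hr


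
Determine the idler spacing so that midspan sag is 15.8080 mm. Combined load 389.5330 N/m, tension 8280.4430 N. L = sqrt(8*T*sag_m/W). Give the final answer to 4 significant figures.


sag = 15.8080/1000 = 0.015808 m
L = sqrt(8 * 8280.4430 * 0.015808 / 389.5330)
L = 1.640 m


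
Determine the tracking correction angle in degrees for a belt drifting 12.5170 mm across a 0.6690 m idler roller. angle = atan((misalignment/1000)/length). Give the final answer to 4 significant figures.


misalign_m = 12.5170 / 1000 = 0.012517 m
angle = atan(0.012517 / 0.6690)
angle = 1.072 deg


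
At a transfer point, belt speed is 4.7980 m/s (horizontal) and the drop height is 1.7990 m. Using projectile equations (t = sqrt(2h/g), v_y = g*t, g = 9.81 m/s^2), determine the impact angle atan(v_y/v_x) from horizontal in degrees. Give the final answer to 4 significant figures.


t = sqrt(2*1.7990/9.81) = 0.605614 s
v_y = 9.81 * 0.605614 = 5.94107 m/s
angle = atan(5.94107 / 4.7980) = 51.08 deg


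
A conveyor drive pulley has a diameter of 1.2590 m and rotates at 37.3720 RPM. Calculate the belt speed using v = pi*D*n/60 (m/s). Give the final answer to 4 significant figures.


v = pi * 1.2590 * 37.3720 / 60
v = 2.464 m/s


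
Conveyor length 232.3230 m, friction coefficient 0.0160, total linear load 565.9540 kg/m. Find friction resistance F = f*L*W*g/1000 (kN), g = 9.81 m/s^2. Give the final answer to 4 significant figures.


F = 0.0160 * 232.3230 * 565.9540 * 9.81 / 1000
F = 20.64 kN


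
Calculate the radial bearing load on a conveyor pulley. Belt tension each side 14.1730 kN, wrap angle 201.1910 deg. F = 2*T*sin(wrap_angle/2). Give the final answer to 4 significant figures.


F = 2 * 14.1730 * sin(201.1910/2 deg)
F = 27.86 kN


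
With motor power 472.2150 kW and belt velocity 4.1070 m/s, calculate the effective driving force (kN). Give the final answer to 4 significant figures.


Te = P / v = 472.2150 / 4.1070
Te = 115.0 kN


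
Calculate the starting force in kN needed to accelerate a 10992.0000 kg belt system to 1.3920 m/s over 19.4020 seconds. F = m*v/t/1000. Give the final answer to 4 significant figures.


F = 10992.0000 * 1.3920 / 19.4020 / 1000
F = 0.7886 kN


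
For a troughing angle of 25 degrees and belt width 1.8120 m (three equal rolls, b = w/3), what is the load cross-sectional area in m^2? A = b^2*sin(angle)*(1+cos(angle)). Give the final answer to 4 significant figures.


b = 1.8120/3 = 0.604 m
A = 0.604^2 * sin(25 deg) * (1 + cos(25 deg))
A = 0.2939 m^2


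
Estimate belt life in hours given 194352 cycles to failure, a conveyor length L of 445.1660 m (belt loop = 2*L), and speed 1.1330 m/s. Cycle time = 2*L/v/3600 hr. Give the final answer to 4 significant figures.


cycle_time = 2 * 445.1660 / 1.1330 / 3600 = 0.218283 hr
life = 194352 * 0.218283 = 42420 hours


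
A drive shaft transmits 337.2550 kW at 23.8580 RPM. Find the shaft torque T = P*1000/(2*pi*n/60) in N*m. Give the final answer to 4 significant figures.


omega = 2*pi*23.8580/60 = 2.4984 rad/s
T = 337.2550*1000 / 2.4984
T = 135000 N*m


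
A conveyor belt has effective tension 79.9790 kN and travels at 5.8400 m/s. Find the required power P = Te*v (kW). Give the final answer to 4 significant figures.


P = Te * v = 79.9790 * 5.8400
P = 467.1 kW


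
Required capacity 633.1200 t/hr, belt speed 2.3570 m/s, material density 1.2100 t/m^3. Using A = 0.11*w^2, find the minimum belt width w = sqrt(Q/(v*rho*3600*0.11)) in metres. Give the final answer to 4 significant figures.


A_req = 633.1200 / (2.3570 * 1.2100 * 3600) = 0.061665 m^2
w = sqrt(0.061665 / 0.11)
w = 0.7487 m


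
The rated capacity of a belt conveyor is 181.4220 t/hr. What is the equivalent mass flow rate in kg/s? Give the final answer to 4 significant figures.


m_dot = 181.4220 * 1000 / 3600
m_dot = 50.40 kg/s


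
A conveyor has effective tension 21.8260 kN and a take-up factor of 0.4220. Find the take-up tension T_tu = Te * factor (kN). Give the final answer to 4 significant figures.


T_tu = 21.8260 * 0.4220
T_tu = 9.211 kN


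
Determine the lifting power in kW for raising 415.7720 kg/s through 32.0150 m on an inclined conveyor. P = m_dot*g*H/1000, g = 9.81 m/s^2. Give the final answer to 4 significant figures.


P = 415.7720 * 9.81 * 32.0150 / 1000
P = 130.6 kW


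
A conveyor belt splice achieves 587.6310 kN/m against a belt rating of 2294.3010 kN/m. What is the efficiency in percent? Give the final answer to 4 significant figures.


Eff = 587.6310 / 2294.3010 * 100
Eff = 25.61 %


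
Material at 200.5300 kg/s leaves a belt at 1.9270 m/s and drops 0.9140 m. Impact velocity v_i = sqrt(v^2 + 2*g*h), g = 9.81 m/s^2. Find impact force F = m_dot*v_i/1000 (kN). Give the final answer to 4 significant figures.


v_i = sqrt(1.9270^2 + 2*9.81*0.9140) = 4.65253 m/s
F = 200.5300 * 4.65253 / 1000
F = 0.9330 kN


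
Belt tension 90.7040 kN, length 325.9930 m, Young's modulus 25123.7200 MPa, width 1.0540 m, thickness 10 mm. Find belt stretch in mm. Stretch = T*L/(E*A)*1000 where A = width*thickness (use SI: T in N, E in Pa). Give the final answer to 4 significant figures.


A = 1.0540 * 0.01 = 0.01054 m^2
Stretch = 90.7040*1000 * 325.9930 / (25123.7200e6 * 0.01054) * 1000
Stretch = 111.7 mm


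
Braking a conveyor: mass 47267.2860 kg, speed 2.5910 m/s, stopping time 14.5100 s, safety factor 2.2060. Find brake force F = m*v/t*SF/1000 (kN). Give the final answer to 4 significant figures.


F = 47267.2860 * 2.5910 / 14.5100 * 2.2060 / 1000
F = 18.62 kN


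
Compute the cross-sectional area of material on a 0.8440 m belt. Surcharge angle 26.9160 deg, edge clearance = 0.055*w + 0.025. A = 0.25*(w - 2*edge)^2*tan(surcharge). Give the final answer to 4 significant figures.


edge = 0.055*0.8440 + 0.025 = 0.07142 m
ew = 0.8440 - 2*0.07142 = 0.70116 m
A = 0.25 * 0.70116^2 * tan(26.9160 deg)
A = 0.06240 m^2


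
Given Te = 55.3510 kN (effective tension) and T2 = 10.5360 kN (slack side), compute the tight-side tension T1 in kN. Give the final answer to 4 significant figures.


T1 = Te + T2 = 55.3510 + 10.5360
T1 = 65.89 kN


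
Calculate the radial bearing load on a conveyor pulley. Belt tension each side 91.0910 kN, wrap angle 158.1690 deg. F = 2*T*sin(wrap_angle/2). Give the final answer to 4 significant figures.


F = 2 * 91.0910 * sin(158.1690/2 deg)
F = 178.9 kN


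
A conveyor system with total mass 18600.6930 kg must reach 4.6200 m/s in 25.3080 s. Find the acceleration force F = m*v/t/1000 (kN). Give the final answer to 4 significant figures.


F = 18600.6930 * 4.6200 / 25.3080 / 1000
F = 3.396 kN


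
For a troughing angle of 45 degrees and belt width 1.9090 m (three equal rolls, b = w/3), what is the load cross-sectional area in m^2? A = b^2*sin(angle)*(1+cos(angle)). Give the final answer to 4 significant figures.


b = 1.9090/3 = 0.636333 m
A = 0.636333^2 * sin(45 deg) * (1 + cos(45 deg))
A = 0.4888 m^2


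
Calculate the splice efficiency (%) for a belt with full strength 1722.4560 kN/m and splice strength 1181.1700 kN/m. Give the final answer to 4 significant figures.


Eff = 1181.1700 / 1722.4560 * 100
Eff = 68.57 %


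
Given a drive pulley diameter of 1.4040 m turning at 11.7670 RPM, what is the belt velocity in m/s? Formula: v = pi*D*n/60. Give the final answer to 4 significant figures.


v = pi * 1.4040 * 11.7670 / 60
v = 0.8650 m/s


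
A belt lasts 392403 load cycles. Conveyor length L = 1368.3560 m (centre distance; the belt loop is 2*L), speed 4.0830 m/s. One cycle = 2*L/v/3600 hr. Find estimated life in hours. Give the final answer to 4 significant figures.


cycle_time = 2 * 1368.3560 / 4.0830 / 3600 = 0.186186 hr
life = 392403 * 0.186186 = 73060 hours


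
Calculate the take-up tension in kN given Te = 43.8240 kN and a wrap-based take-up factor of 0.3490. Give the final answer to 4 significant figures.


T_tu = 43.8240 * 0.3490
T_tu = 15.29 kN


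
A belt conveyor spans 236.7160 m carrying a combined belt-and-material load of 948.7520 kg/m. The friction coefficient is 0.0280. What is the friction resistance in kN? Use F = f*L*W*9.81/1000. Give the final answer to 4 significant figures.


F = 0.0280 * 236.7160 * 948.7520 * 9.81 / 1000
F = 61.69 kN


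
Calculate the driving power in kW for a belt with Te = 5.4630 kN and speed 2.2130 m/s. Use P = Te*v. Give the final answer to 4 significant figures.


P = Te * v = 5.4630 * 2.2130
P = 12.09 kW


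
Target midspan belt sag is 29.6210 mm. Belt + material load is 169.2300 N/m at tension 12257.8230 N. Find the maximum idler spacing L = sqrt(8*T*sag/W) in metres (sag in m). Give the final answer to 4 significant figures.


sag = 29.6210/1000 = 0.029621 m
L = sqrt(8 * 12257.8230 * 0.029621 / 169.2300)
L = 4.143 m


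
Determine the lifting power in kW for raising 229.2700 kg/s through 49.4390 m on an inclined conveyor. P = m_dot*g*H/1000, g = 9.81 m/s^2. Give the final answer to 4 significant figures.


P = 229.2700 * 9.81 * 49.4390 / 1000
P = 111.2 kW


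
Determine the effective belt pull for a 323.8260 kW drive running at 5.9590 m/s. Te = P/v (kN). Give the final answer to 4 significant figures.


Te = P / v = 323.8260 / 5.9590
Te = 54.34 kN


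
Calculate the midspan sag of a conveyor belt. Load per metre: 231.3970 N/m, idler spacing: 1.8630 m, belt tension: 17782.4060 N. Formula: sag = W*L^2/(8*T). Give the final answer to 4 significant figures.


sag = 231.3970 * 1.8630^2 / (8 * 17782.4060)
sag = 0.005646 m


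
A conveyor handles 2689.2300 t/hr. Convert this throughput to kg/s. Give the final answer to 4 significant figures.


m_dot = 2689.2300 * 1000 / 3600
m_dot = 747.0 kg/s


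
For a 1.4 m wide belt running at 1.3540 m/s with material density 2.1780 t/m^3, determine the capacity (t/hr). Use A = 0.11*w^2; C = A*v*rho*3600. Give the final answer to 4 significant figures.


A = 0.11 * 1.4^2 = 0.2156 m^2
C = 0.2156 * 1.3540 * 2.1780 * 3600
C = 2289 t/hr


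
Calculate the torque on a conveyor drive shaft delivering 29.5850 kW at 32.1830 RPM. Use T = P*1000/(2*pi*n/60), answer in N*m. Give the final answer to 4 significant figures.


omega = 2*pi*32.1830/60 = 3.3702 rad/s
T = 29.5850*1000 / 3.3702
T = 8778 N*m


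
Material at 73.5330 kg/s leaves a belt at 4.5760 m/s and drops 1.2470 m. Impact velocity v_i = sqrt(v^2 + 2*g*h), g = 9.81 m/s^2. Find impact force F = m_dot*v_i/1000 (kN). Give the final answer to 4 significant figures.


v_i = sqrt(4.5760^2 + 2*9.81*1.2470) = 6.73839 m/s
F = 73.5330 * 6.73839 / 1000
F = 0.4955 kN


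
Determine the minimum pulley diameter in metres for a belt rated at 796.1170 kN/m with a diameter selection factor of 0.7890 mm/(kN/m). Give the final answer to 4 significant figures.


D = 796.1170 * 0.7890 / 1000
D = 0.6281 m


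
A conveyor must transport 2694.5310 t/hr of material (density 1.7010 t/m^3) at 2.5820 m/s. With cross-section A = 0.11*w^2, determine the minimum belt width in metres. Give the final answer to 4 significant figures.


A_req = 2694.5310 / (2.5820 * 1.7010 * 3600) = 0.17042 m^2
w = sqrt(0.17042 / 0.11)
w = 1.245 m


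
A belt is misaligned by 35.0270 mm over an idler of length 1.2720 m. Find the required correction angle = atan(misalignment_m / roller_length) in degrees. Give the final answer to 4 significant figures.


misalign_m = 35.0270 / 1000 = 0.035027 m
angle = atan(0.035027 / 1.2720)
angle = 1.577 deg


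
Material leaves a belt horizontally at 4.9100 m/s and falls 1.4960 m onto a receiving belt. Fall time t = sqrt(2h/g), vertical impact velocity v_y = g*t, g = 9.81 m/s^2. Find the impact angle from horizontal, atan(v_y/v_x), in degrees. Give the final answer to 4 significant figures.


t = sqrt(2*1.4960/9.81) = 0.552263 s
v_y = 9.81 * 0.552263 = 5.4177 m/s
angle = atan(5.4177 / 4.9100) = 47.81 deg


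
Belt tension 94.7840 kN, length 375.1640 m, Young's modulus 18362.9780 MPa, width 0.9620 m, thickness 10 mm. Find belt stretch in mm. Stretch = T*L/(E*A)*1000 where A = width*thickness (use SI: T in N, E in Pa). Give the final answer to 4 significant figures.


A = 0.9620 * 0.01 = 0.00962 m^2
Stretch = 94.7840*1000 * 375.1640 / (18362.9780e6 * 0.00962) * 1000
Stretch = 201.3 mm


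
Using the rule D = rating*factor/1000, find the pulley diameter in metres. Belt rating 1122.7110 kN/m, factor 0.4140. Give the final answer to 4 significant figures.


D = 1122.7110 * 0.4140 / 1000
D = 0.4648 m


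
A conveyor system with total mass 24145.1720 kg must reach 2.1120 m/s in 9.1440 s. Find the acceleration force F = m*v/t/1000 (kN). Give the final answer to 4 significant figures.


F = 24145.1720 * 2.1120 / 9.1440 / 1000
F = 5.577 kN


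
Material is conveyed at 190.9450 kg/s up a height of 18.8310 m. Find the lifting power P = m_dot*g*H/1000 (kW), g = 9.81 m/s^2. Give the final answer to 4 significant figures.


P = 190.9450 * 9.81 * 18.8310 / 1000
P = 35.27 kW


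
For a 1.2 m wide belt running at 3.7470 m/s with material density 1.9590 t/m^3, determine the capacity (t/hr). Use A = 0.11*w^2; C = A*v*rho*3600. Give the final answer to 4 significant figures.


A = 0.11 * 1.2^2 = 0.1584 m^2
C = 0.1584 * 3.7470 * 1.9590 * 3600
C = 4186 t/hr


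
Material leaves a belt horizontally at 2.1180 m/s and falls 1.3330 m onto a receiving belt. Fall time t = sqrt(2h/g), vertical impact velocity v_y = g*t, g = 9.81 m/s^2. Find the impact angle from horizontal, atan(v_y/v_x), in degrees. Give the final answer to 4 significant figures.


t = sqrt(2*1.3330/9.81) = 0.521309 s
v_y = 9.81 * 0.521309 = 5.11404 m/s
angle = atan(5.11404 / 2.1180) = 67.50 deg


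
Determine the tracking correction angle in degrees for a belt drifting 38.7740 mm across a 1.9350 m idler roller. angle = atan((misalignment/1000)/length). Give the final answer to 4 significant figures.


misalign_m = 38.7740 / 1000 = 0.038774 m
angle = atan(0.038774 / 1.9350)
angle = 1.148 deg


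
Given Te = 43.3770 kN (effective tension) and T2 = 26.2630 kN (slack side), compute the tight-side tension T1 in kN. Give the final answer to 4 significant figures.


T1 = Te + T2 = 43.3770 + 26.2630
T1 = 69.64 kN


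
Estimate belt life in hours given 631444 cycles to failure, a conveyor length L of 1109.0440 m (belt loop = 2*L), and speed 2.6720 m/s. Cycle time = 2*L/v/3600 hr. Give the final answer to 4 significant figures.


cycle_time = 2 * 1109.0440 / 2.6720 / 3600 = 0.23059 hr
life = 631444 * 0.23059 = 145600 hours


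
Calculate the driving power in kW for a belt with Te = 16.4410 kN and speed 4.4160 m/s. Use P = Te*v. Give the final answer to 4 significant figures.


P = Te * v = 16.4410 * 4.4160
P = 72.60 kW


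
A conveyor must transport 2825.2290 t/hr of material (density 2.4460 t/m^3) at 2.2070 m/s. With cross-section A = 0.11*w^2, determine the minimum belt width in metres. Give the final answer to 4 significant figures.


A_req = 2825.2290 / (2.2070 * 2.4460 * 3600) = 0.145376 m^2
w = sqrt(0.145376 / 0.11)
w = 1.150 m


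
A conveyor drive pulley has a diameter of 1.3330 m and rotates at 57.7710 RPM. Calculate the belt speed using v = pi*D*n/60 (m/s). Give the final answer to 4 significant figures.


v = pi * 1.3330 * 57.7710 / 60
v = 4.032 m/s


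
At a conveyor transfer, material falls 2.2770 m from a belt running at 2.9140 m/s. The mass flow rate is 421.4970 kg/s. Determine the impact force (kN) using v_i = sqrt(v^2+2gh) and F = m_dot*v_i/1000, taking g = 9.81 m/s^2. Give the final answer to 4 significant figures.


v_i = sqrt(2.9140^2 + 2*9.81*2.2770) = 7.29151 m/s
F = 421.4970 * 7.29151 / 1000
F = 3.073 kN


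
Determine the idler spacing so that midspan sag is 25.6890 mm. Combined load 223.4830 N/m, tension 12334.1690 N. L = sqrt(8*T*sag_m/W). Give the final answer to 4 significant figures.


sag = 25.6890/1000 = 0.025689 m
L = sqrt(8 * 12334.1690 * 0.025689 / 223.4830)
L = 3.368 m


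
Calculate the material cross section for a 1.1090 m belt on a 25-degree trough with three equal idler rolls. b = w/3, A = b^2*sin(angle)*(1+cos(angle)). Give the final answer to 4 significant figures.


b = 1.1090/3 = 0.369667 m
A = 0.369667^2 * sin(25 deg) * (1 + cos(25 deg))
A = 0.1101 m^2


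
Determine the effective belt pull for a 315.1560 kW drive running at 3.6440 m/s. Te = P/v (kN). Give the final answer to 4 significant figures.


Te = P / v = 315.1560 / 3.6440
Te = 86.49 kN


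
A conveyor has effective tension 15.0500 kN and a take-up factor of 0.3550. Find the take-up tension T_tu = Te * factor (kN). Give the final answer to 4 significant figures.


T_tu = 15.0500 * 0.3550
T_tu = 5.343 kN


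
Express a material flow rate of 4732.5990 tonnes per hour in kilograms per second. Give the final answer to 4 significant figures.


m_dot = 4732.5990 * 1000 / 3600
m_dot = 1315 kg/s


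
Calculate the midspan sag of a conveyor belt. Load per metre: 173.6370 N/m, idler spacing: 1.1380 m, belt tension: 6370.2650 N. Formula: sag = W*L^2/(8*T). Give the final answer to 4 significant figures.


sag = 173.6370 * 1.1380^2 / (8 * 6370.2650)
sag = 0.004412 m


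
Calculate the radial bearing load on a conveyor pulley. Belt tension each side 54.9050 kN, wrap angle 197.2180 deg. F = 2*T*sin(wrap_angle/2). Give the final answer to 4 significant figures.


F = 2 * 54.9050 * sin(197.2180/2 deg)
F = 108.6 kN


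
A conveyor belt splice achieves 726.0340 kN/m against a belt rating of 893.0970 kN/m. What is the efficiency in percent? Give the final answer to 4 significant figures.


Eff = 726.0340 / 893.0970 * 100
Eff = 81.29 %


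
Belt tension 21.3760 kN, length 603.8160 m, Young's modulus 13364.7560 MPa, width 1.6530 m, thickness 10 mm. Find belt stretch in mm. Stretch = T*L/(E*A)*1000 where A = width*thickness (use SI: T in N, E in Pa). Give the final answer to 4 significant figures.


A = 1.6530 * 0.01 = 0.01653 m^2
Stretch = 21.3760*1000 * 603.8160 / (13364.7560e6 * 0.01653) * 1000
Stretch = 58.42 mm


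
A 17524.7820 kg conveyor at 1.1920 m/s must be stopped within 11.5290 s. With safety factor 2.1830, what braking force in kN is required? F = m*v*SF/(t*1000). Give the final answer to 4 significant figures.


F = 17524.7820 * 1.1920 / 11.5290 * 2.1830 / 1000
F = 3.955 kN


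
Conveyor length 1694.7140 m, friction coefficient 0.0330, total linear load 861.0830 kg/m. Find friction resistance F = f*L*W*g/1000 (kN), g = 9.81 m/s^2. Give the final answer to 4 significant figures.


F = 0.0330 * 1694.7140 * 861.0830 * 9.81 / 1000
F = 472.4 kN


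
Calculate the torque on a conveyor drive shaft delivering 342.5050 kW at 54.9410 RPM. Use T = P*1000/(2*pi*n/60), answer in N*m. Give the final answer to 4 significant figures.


omega = 2*pi*54.9410/60 = 5.75341 rad/s
T = 342.5050*1000 / 5.75341
T = 59530 N*m


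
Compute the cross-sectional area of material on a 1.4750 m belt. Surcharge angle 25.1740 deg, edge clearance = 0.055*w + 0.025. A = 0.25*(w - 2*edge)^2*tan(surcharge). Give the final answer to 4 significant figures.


edge = 0.055*1.4750 + 0.025 = 0.106125 m
ew = 1.4750 - 2*0.106125 = 1.26275 m
A = 0.25 * 1.26275^2 * tan(25.1740 deg)
A = 0.1874 m^2


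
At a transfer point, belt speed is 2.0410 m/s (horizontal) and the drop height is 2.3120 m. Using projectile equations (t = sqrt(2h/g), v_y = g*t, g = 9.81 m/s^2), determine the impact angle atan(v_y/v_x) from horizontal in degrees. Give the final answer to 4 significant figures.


t = sqrt(2*2.3120/9.81) = 0.686554 s
v_y = 9.81 * 0.686554 = 6.73509 m/s
angle = atan(6.73509 / 2.0410) = 73.14 deg


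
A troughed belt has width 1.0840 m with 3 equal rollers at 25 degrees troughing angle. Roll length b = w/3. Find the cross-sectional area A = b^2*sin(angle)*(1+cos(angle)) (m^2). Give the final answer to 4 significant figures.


b = 1.0840/3 = 0.361333 m
A = 0.361333^2 * sin(25 deg) * (1 + cos(25 deg))
A = 0.1052 m^2


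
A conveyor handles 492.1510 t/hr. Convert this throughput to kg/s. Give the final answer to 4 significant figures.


m_dot = 492.1510 * 1000 / 3600
m_dot = 136.7 kg/s


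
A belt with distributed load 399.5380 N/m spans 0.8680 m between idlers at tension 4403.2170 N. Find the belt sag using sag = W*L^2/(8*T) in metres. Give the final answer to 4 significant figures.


sag = 399.5380 * 0.8680^2 / (8 * 4403.2170)
sag = 0.008545 m


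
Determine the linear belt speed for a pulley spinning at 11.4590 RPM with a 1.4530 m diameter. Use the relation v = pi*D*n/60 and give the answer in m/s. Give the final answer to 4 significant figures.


v = pi * 1.4530 * 11.4590 / 60
v = 0.8718 m/s


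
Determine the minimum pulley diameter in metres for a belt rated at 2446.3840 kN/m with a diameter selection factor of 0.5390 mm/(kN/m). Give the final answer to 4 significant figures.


D = 2446.3840 * 0.5390 / 1000
D = 1.319 m


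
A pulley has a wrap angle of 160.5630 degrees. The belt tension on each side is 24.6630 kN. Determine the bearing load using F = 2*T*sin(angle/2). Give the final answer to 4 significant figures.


F = 2 * 24.6630 * sin(160.5630/2 deg)
F = 48.62 kN


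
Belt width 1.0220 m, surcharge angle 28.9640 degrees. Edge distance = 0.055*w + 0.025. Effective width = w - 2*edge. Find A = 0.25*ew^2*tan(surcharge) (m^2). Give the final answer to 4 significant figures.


edge = 0.055*1.0220 + 0.025 = 0.08121 m
ew = 1.0220 - 2*0.08121 = 0.85958 m
A = 0.25 * 0.85958^2 * tan(28.9640 deg)
A = 0.1022 m^2


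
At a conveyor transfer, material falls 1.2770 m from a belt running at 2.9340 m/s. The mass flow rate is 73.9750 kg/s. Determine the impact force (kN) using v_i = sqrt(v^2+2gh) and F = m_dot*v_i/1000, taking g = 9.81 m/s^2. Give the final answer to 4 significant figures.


v_i = sqrt(2.9340^2 + 2*9.81*1.2770) = 5.80199 m/s
F = 73.9750 * 5.80199 / 1000
F = 0.4292 kN


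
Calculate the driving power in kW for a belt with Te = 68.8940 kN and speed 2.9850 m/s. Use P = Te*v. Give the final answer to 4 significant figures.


P = Te * v = 68.8940 * 2.9850
P = 205.6 kW


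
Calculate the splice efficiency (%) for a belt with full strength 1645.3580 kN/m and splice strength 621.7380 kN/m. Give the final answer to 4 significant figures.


Eff = 621.7380 / 1645.3580 * 100
Eff = 37.79 %


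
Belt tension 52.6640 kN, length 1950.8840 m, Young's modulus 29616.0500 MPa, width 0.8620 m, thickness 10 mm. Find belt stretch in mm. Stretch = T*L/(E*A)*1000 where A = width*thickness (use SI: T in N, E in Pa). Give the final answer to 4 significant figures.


A = 0.8620 * 0.01 = 0.00862 m^2
Stretch = 52.6640*1000 * 1950.8840 / (29616.0500e6 * 0.00862) * 1000
Stretch = 402.4 mm


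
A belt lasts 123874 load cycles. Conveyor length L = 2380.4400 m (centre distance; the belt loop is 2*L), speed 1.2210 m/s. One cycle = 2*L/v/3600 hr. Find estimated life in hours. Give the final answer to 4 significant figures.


cycle_time = 2 * 2380.4400 / 1.2210 / 3600 = 1.0831 hr
life = 123874 * 1.0831 = 134200 hours


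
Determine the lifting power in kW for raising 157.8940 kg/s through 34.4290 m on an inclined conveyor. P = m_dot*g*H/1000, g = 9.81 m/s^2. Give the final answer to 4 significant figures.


P = 157.8940 * 9.81 * 34.4290 / 1000
P = 53.33 kW


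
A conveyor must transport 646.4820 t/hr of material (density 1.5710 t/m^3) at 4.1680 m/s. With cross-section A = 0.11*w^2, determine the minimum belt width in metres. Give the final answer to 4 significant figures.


A_req = 646.4820 / (4.1680 * 1.5710 * 3600) = 0.0274252 m^2
w = sqrt(0.0274252 / 0.11)
w = 0.4993 m


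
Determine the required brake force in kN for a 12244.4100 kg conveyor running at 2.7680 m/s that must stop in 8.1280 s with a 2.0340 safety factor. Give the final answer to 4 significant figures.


F = 12244.4100 * 2.7680 / 8.1280 * 2.0340 / 1000
F = 8.481 kN


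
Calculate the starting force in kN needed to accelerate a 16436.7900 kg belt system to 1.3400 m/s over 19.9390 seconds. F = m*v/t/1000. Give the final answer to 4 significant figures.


F = 16436.7900 * 1.3400 / 19.9390 / 1000
F = 1.105 kN


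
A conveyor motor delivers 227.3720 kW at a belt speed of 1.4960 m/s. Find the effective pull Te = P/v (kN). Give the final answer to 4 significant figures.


Te = P / v = 227.3720 / 1.4960
Te = 152.0 kN


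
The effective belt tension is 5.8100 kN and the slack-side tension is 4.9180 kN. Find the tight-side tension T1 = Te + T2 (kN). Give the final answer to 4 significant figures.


T1 = Te + T2 = 5.8100 + 4.9180
T1 = 10.73 kN


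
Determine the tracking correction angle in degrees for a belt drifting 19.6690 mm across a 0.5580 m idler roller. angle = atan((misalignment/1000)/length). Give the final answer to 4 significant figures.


misalign_m = 19.6690 / 1000 = 0.019669 m
angle = atan(0.019669 / 0.5580)
angle = 2.019 deg


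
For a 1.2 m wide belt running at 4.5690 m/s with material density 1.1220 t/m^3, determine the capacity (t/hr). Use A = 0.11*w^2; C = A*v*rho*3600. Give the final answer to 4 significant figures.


A = 0.11 * 1.2^2 = 0.1584 m^2
C = 0.1584 * 4.5690 * 1.1220 * 3600
C = 2923 t/hr


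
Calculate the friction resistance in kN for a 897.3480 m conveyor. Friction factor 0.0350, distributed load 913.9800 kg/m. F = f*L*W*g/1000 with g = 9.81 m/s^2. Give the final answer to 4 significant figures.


F = 0.0350 * 897.3480 * 913.9800 * 9.81 / 1000
F = 281.6 kN


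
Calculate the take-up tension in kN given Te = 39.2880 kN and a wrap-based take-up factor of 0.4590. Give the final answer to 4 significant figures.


T_tu = 39.2880 * 0.4590
T_tu = 18.03 kN


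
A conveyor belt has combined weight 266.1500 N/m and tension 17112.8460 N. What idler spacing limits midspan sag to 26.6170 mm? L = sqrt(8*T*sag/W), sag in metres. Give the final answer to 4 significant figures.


sag = 26.6170/1000 = 0.026617 m
L = sqrt(8 * 17112.8460 * 0.026617 / 266.1500)
L = 3.700 m


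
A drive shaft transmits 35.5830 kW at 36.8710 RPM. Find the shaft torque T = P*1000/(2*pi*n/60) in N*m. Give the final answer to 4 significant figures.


omega = 2*pi*36.8710/60 = 3.86112 rad/s
T = 35.5830*1000 / 3.86112
T = 9216 N*m


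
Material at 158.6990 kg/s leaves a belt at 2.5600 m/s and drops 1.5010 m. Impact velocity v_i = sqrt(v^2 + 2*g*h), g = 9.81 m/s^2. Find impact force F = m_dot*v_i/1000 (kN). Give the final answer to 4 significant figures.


v_i = sqrt(2.5600^2 + 2*9.81*1.5010) = 6.00027 m/s
F = 158.6990 * 6.00027 / 1000
F = 0.9522 kN


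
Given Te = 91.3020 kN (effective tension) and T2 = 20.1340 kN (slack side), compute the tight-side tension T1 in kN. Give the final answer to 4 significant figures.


T1 = Te + T2 = 91.3020 + 20.1340
T1 = 111.4 kN


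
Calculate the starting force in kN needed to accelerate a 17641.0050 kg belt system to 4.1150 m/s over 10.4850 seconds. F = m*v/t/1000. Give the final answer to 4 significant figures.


F = 17641.0050 * 4.1150 / 10.4850 / 1000
F = 6.923 kN


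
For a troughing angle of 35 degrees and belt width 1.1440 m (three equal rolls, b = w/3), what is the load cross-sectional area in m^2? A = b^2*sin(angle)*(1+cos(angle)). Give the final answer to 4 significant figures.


b = 1.1440/3 = 0.381333 m
A = 0.381333^2 * sin(35 deg) * (1 + cos(35 deg))
A = 0.1517 m^2


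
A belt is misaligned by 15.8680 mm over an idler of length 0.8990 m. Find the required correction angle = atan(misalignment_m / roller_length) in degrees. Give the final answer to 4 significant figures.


misalign_m = 15.8680 / 1000 = 0.015868 m
angle = atan(0.015868 / 0.8990)
angle = 1.011 deg


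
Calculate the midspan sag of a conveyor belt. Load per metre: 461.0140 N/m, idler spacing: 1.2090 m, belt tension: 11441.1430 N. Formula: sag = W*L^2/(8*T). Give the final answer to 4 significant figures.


sag = 461.0140 * 1.2090^2 / (8 * 11441.1430)
sag = 0.007362 m


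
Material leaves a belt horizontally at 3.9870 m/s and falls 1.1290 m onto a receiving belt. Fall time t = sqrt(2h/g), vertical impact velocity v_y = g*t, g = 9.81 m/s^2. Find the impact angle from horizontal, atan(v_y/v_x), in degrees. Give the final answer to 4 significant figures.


t = sqrt(2*1.1290/9.81) = 0.479764 s
v_y = 9.81 * 0.479764 = 4.70648 m/s
angle = atan(4.70648 / 3.9870) = 49.73 deg


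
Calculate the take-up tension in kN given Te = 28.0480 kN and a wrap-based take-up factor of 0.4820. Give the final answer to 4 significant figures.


T_tu = 28.0480 * 0.4820
T_tu = 13.52 kN


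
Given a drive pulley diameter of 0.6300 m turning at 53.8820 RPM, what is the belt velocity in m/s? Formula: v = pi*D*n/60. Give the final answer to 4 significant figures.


v = pi * 0.6300 * 53.8820 / 60
v = 1.777 m/s


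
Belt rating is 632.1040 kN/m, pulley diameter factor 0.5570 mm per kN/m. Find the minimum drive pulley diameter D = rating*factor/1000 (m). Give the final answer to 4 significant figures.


D = 632.1040 * 0.5570 / 1000
D = 0.3521 m


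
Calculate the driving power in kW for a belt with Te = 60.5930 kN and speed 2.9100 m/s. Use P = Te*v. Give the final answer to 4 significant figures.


P = Te * v = 60.5930 * 2.9100
P = 176.3 kW


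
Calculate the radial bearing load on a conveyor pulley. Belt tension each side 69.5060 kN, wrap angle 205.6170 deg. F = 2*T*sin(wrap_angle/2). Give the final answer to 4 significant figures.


F = 2 * 69.5060 * sin(205.6170/2 deg)
F = 135.6 kN


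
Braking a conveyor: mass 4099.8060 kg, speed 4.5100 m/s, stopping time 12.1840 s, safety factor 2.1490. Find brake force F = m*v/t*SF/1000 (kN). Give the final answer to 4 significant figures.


F = 4099.8060 * 4.5100 / 12.1840 * 2.1490 / 1000
F = 3.261 kN


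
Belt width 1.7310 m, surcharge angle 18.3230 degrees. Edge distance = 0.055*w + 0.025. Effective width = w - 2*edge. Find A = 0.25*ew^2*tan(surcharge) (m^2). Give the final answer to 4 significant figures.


edge = 0.055*1.7310 + 0.025 = 0.120205 m
ew = 1.7310 - 2*0.120205 = 1.49059 m
A = 0.25 * 1.49059^2 * tan(18.3230 deg)
A = 0.1839 m^2


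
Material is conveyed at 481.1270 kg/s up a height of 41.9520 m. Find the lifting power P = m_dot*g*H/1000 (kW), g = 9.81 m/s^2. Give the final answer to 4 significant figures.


P = 481.1270 * 9.81 * 41.9520 / 1000
P = 198.0 kW


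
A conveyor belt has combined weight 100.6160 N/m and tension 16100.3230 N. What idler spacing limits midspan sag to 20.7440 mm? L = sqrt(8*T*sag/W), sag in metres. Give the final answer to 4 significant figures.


sag = 20.7440/1000 = 0.020744 m
L = sqrt(8 * 16100.3230 * 0.020744 / 100.6160)
L = 5.153 m


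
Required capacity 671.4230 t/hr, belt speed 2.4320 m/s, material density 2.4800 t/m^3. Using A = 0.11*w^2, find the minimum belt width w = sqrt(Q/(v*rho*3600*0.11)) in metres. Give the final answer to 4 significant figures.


A_req = 671.4230 / (2.4320 * 2.4800 * 3600) = 0.0309228 m^2
w = sqrt(0.0309228 / 0.11)
w = 0.5302 m


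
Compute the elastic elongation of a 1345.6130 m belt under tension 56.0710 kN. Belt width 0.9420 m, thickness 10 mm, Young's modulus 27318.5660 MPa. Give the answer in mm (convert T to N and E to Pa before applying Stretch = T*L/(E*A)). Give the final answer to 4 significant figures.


A = 0.9420 * 0.01 = 0.00942 m^2
Stretch = 56.0710*1000 * 1345.6130 / (27318.5660e6 * 0.00942) * 1000
Stretch = 293.2 mm
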